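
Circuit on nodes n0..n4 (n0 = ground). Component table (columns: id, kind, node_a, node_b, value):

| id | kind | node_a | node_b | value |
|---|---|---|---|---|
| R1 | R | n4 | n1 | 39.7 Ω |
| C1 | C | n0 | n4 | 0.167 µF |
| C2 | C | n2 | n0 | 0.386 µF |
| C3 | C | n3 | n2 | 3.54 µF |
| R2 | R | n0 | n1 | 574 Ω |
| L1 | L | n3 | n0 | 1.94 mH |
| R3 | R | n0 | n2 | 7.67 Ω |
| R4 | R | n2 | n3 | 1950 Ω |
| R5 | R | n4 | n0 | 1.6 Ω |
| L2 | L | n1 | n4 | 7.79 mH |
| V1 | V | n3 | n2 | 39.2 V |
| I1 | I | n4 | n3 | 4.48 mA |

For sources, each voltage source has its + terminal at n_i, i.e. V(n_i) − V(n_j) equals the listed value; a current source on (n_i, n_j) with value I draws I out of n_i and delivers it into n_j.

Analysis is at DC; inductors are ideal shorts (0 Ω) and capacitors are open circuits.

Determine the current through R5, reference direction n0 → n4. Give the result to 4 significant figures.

Element admittances at DC:
  Y(R1) = 0.02519 S between n4,n1
  Y(C1) = 0.000 S between n0,n4
  Y(C2) = 0.000 S between n2,n0
  Y(C3) = 0.000 S between n3,n2
  Y(R2) = 0.001742 S between n0,n1
  L1: short n3↔n0 (DC inductor)
  Y(R3) = 0.1304 S between n0,n2
  Y(R4) = 0.0005128 S between n2,n3
  Y(R5) = 0.6250 S between n4,n0
  L2: short n1↔n4 (DC inductor)
  V1: constraint V(n3)−V(n2) = 39.2
  I1: injects 0.00448 A into n3 (from n4)
Assemble and solve the 7×7 MNA system:
  V(n1)=-0.007148  V(n2)=-39.20  V(n3)=0.000  V(n4)=-0.007148
  i(L1)=5.115  i(L2)=1.245e-05  i(V1)=-5.131

0.004468 A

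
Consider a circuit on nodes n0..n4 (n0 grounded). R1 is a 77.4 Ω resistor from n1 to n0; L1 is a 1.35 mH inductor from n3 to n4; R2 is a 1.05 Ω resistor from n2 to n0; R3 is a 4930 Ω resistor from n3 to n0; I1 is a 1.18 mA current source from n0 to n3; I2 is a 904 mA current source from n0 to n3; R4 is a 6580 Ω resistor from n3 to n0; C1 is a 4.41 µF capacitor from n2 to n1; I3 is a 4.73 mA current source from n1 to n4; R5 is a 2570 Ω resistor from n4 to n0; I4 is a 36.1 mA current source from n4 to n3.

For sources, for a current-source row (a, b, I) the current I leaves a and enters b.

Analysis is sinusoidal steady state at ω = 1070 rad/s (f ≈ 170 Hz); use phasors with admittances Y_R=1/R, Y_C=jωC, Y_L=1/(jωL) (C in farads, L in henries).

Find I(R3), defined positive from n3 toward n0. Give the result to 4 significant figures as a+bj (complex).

0.2481+7.774e-05j A

Element admittances at ω=1070 rad/s:
  Y(R1) = 0.01292+0.000j S between n1,n0
  Y(L1) = 0.000-0.6923j S between n3,n4
  Y(R2) = 0.9524+0.000j S between n2,n0
  Y(R3) = 0.0002028+0.000j S between n3,n0
  I1: injects 0.00118 A into n3 (from n0)
  I2: injects 0.904 A into n3 (from n0)
  Y(R4) = 0.0001520+0.000j S between n3,n0
  Y(C1) = 0.000+0.004719j S between n2,n1
  I3: injects 0.00473 A into n4 (from n1)
  Y(R5) = 0.0003891+0.000j S between n4,n0
  I4: injects 0.0361 A into n3 (from n4)
Assemble and solve the 4×4 MNA system:
  V(n1)=-0.3226+0.1176j  V(n2)=-0.0005905-0.001595j  V(n3)=1223+0.3833j  V(n4)=1223-0.3495j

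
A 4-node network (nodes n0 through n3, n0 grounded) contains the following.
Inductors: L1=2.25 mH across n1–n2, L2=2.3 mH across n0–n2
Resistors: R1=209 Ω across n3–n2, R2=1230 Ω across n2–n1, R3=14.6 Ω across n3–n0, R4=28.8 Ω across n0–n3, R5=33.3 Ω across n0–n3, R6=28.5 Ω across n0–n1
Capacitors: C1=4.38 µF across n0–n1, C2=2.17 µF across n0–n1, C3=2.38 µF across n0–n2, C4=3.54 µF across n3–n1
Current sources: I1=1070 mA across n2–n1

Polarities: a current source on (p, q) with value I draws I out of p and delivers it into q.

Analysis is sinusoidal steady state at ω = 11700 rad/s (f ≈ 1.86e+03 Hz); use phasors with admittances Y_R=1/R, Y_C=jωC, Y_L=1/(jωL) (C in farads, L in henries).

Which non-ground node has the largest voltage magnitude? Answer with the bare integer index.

Apply KCL at each of the 3 non-ground nodes and solve the resulting linear system.
Node n1: branches {L1, R2, C1, C2, R6, C4, I1} → V_1 = 1.430-1.696j
Node n2: branches {L1, R1, R2, C3, L2, I1} → V_2 = -1.583-23.74j
Node n3: branches {R1, R3, R4, R5, C4} → V_3 = 0.3080-0.4864j

2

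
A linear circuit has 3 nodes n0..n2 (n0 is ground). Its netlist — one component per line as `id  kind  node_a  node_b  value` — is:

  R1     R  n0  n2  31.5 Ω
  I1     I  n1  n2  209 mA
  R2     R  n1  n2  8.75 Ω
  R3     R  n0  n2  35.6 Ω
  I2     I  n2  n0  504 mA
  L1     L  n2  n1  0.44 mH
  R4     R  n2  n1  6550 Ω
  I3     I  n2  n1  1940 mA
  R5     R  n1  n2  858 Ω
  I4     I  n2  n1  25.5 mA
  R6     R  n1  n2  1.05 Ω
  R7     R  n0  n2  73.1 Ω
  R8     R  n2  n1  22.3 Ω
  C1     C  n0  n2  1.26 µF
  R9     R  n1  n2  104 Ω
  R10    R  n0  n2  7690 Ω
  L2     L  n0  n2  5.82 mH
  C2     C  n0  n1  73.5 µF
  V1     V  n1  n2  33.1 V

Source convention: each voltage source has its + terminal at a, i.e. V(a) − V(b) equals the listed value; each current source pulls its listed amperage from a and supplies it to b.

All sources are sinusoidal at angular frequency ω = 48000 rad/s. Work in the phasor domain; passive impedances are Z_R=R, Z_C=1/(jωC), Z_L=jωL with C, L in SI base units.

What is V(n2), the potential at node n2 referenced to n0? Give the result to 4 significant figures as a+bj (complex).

-32.56-0.5284j V

MNA unknowns: 2 node voltages V₁..V_2 plus 1 source current (V1)
R1: Y=0.03175+0.000j on G[0,2]
I1: z[1]−=0.209, z[2]+=0.209
R2: Y=0.1143+0.000j on G[1,2]
R3: Y=0.02809+0.000j on G[0,2]
I2: z[2]−=0.504, z[0]+=0.504
L1: Y=0.000-0.04735j on G[2,1]
R4: Y=0.0001527+0.000j on G[2,1]
I3: z[2]−=1.94, z[1]+=1.94
R5: Y=0.001166+0.000j on G[1,2]
I4: z[2]−=0.0255, z[1]+=0.0255
R6: Y=0.9524+0.000j on G[1,2]
R7: Y=0.01368+0.000j on G[0,2]
R8: Y=0.04484+0.000j on G[2,1]
C1: Y=0.000+0.06048j on G[0,2]
R9: Y=0.009615+0.000j on G[1,2]
R10: Y=0.0001300+0.000j on G[0,2]
L2: Y=0.000-0.003580j on G[0,2]
C2: Y=0.000+3.528j on G[0,1]
V1: row V1−V2=33.1, i_V1 at 1,2
solve → V1=0.5362-0.5284j, V2=-32.56-0.5284j
aux → i_V1=-37.26-0.3246j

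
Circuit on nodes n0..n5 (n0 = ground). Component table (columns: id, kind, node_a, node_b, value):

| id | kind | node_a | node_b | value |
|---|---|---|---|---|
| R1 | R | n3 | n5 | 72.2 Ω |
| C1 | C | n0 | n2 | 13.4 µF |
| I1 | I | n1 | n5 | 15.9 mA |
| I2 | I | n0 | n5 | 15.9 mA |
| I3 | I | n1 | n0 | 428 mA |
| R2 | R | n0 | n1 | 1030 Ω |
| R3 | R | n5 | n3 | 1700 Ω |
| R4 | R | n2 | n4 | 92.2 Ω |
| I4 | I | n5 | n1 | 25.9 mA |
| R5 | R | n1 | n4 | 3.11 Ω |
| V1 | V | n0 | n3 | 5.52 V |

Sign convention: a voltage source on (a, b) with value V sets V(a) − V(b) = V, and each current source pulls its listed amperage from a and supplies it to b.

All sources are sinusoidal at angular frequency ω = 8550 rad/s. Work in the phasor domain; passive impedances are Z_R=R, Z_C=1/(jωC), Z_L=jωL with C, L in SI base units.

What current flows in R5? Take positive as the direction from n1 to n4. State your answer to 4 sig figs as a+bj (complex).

Apply KCL at each of the 5 non-ground nodes and solve the resulting linear system.
Node n1: branches {I1, I3, R2, I4, R5} → V_1 = -36.49+3.056j
Node n2: branches {C1, R4} → V_2 = -0.02590+3.339j
Node n3: branches {R1, R3, V1} → V_3 = -5.520+0.000j
Node n4: branches {R4, R5} → V_4 = -35.30+3.066j
Node n5: branches {R1, I1, I2, R3, I4} → V_5 = -5.111+0.000j
Source currents: i(V1)=-0.005900+0.000j

-0.3826-0.002967j A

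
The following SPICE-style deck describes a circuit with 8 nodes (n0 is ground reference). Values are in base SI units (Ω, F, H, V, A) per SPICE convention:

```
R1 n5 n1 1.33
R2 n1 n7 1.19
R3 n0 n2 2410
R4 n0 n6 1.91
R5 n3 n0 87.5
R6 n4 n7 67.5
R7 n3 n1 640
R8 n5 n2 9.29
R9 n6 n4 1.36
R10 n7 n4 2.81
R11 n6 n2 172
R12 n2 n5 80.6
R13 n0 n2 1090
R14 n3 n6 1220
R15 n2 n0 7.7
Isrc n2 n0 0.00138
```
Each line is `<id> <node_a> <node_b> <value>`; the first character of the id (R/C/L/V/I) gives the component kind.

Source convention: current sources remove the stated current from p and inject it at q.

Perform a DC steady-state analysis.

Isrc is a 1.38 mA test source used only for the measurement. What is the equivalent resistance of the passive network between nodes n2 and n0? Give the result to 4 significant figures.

Element admittances at DC:
  Y(R1) = 0.7519 S between n5,n1
  Y(R2) = 0.8403 S between n1,n7
  Y(R3) = 0.0004149 S between n0,n2
  Y(R4) = 0.5236 S between n0,n6
  Y(R5) = 0.01143 S between n3,n0
  Y(R6) = 0.01481 S between n4,n7
  Y(R7) = 0.001563 S between n3,n1
  Y(R8) = 0.1076 S between n5,n2
  Y(R9) = 0.7353 S between n6,n4
  Y(R10) = 0.3559 S between n7,n4
  Y(R11) = 0.005814 S between n6,n2
  Y(R12) = 0.01241 S between n2,n5
  Y(R13) = 0.0009174 S between n0,n2
  Y(R14) = 0.0008197 S between n3,n6
  Y(R15) = 0.1299 S between n2,n0
  Isrc: injects 0.00138 A into n0 (from n2)
Assemble and solve the 7×7 MNA system:
  V(n1)=-0.003027  V(n2)=-0.007061  V(n3)=-0.0003934  V(n4)=-0.001420  V(n5)=-0.003583  V(n6)=-0.0008578  V(n7)=-0.002535

R_eq = 5.117 Ω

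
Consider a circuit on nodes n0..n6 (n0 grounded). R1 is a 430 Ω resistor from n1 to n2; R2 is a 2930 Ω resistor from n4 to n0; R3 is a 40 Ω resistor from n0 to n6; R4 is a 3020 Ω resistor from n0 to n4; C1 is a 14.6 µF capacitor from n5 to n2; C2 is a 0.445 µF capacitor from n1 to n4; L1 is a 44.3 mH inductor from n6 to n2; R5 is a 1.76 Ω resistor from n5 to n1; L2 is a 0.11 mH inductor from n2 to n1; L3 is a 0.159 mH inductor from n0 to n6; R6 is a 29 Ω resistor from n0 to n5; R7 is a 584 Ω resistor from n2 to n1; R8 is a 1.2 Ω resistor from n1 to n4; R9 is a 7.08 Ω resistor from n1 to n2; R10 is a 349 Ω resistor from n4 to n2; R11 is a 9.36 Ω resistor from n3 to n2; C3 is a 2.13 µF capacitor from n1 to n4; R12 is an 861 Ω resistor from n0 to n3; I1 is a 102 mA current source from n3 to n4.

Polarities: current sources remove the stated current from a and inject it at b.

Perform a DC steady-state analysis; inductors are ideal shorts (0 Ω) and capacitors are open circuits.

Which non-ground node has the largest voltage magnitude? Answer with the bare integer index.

3

Element admittances at DC:
  Y(R1) = 0.002326 S between n1,n2
  Y(R2) = 0.0003413 S between n4,n0
  Y(R3) = 0.02500 S between n0,n6
  Y(R4) = 0.0003311 S between n0,n4
  Y(C1) = 0.000 S between n5,n2
  Y(C2) = 0.000 S between n1,n4
  L1: short n6↔n2 (DC inductor)
  Y(R5) = 0.5682 S between n5,n1
  L2: short n2↔n1 (DC inductor)
  L3: short n0↔n6 (DC inductor)
  Y(R6) = 0.03448 S between n0,n5
  Y(R7) = 0.001712 S between n2,n1
  Y(R8) = 0.8333 S between n1,n4
  Y(R9) = 0.1412 S between n1,n2
  Y(R10) = 0.002865 S between n4,n2
  Y(R11) = 0.1068 S between n3,n2
  Y(C3) = 0.000 S between n1,n4
  Y(R12) = 0.001161 S between n0,n3
  I1: injects 0.102 A into n4 (from n3)
Assemble and solve the 9×9 MNA system:
  V(n1)=0.000  V(n2)=0.000  V(n3)=-0.9445  V(n4)=0.1219  V(n5)=0.000  V(n6)=0.000
  i(L1)=-0.001015  i(L2)=-0.1016  i(L3)=-0.001015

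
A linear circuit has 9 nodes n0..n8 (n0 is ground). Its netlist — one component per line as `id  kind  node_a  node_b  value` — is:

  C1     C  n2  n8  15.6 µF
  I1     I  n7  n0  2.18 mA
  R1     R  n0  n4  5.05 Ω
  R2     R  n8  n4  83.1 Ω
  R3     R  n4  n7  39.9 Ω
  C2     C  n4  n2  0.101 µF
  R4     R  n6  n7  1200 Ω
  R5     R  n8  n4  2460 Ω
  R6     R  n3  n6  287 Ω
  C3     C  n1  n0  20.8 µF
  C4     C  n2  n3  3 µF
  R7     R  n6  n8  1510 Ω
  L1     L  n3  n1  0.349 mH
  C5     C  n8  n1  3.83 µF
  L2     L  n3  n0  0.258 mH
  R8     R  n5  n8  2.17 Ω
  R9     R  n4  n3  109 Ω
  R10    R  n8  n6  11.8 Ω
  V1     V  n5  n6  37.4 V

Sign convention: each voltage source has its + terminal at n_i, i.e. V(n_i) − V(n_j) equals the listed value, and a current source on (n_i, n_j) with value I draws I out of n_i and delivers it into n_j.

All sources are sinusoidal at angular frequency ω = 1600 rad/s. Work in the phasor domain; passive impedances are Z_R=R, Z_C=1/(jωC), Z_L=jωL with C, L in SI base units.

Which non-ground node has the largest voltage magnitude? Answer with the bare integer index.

MNA unknowns: 8 node voltages V₁..V_8 plus 1 source current (V1)
C1: Y=0.000+0.02496j on G[2,8]
I1: z[7]−=0.00218, z[0]+=0.00218
R1: Y=0.1980+0.000j on G[0,4]
R2: Y=0.01203+0.000j on G[8,4]
R3: Y=0.02506+0.000j on G[4,7]
C2: Y=0.000+0.0001616j on G[4,2]
R4: Y=0.0008333+0.000j on G[6,7]
R5: Y=0.0004065+0.000j on G[8,4]
R6: Y=0.003484+0.000j on G[3,6]
C3: Y=0.000+0.03328j on G[1,0]
C4: Y=0.000+0.004800j on G[2,3]
R7: Y=0.0006623+0.000j on G[6,8]
L1: Y=0.000-1.791j on G[3,1]
C5: Y=0.000+0.006128j on G[8,1]
L2: Y=0.000-2.422j on G[3,0]
R8: Y=0.4608+0.000j on G[5,8]
R9: Y=0.009174+0.000j on G[4,3]
R10: Y=0.08475+0.000j on G[8,6]
V1: row V5−V6=37.4, i_V1 at 5,6
solve → V1=-0.04009-0.006928j, V2=4.904-3.189j, V3=-0.01908-0.01984j, V4=0.2305-0.2267j, V5=11.93-3.788j, V6=-25.47-3.788j, V7=-0.6807-0.3413j, V8=5.881-3.818j
aux → i_V1=-2.787-0.01350j

6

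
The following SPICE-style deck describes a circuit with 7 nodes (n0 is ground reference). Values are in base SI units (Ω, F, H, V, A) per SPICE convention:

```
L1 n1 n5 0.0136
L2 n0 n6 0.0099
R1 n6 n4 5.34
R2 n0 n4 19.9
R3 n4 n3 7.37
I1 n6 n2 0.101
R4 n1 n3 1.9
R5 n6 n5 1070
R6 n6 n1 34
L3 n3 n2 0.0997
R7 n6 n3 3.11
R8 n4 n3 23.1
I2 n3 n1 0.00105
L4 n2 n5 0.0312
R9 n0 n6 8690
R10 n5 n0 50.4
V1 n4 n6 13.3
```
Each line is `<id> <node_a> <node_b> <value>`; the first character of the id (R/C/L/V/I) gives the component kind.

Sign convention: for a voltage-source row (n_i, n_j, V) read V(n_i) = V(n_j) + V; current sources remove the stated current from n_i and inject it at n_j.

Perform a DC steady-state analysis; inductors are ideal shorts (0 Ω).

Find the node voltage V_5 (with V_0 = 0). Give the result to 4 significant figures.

MNA unknowns: 6 node voltages V₁..V_6 plus 5 source currents (L1, L2, L3, L4, V1)
L1: row V1−V5=0, i_L1 at 1,5
L2: row V0−V6=0, i_L2 at 0,6
R1: Y=0.1873 on G[6,4]
R2: Y=0.05025 on G[0,4]
R3: Y=0.1357 on G[4,3]
I1: z[6]−=0.101, z[2]+=0.101
R4: Y=0.5263 on G[1,3]
R5: Y=0.0009346 on G[6,5]
R6: Y=0.02941 on G[6,1]
L3: row V3−V2=0, i_L3 at 3,2
R7: Y=0.3215 on G[6,3]
R8: Y=0.04329 on G[4,3]
I2: z[3]−=0.00105, z[1]+=0.00105
L4: row V2−V5=0, i_L4 at 2,5
R9: Y=0.0001151 on G[0,6]
R10: Y=0.01984 on G[5,0]
V1: row V4−V6=13.3, i_V1 at 4,6
solve → V1=4.506, V2=4.506, V3=4.506, V4=13.30, V5=4.506, V6=0.000
aux → i_L1=-0.1315, i_L2=0.7577, i_L3=0.1241, i_L4=0.2251, i_V1=-4.733

4.506 V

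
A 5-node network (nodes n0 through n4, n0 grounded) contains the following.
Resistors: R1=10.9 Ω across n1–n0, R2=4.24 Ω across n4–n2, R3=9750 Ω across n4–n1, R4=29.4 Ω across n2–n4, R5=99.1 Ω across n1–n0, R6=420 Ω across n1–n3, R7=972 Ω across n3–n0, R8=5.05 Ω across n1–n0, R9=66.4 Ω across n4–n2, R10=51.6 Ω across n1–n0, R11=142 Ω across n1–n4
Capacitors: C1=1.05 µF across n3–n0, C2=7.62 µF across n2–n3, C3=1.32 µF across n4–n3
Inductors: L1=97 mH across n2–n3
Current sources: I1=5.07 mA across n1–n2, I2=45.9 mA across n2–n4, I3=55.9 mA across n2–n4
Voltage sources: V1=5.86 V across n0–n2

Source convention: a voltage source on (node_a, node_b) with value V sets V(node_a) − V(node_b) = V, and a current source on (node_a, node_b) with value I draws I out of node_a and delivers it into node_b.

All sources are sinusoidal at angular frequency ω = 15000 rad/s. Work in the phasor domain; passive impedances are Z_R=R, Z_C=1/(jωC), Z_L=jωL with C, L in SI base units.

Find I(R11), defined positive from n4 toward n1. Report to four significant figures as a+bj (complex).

-0.03658+9.486e-05j A

Element admittances at ω=15000 rad/s:
  Y(R1) = 0.09174+0.000j S between n1,n0
  Y(R2) = 0.2358+0.000j S between n4,n2
  Y(C1) = 0.000+0.01575j S between n3,n0
  Y(L1) = 0.000-0.0006873j S between n2,n3
  Y(R3) = 0.0001026+0.000j S between n4,n1
  Y(R4) = 0.03401+0.000j S between n2,n4
  I1: injects 0.00507 A into n2 (from n1)
  Y(R5) = 0.01009+0.000j S between n1,n0
  Y(R6) = 0.002381+0.000j S between n1,n3
  I2: injects 0.0459 A into n4 (from n2)
  Y(R7) = 0.001029+0.000j S between n3,n0
  I3: injects 0.0559 A into n4 (from n2)
  Y(R8) = 0.1980+0.000j S between n1,n0
  Y(C2) = 0.000+0.1143j S between n2,n3
  Y(R9) = 0.01506+0.000j S between n4,n2
  Y(C3) = 0.000+0.01980j S between n4,n3
  Y(R10) = 0.01938+0.000j S between n1,n0
  Y(R11) = 0.007042+0.000j S between n1,n4
  V1: constraint V(n0)−V(n2) = 5.86
Assemble and solve the 5×5 MNA system:
  V(n1)=-0.1695-0.0005434j  V(n2)=-5.860+0.000j  V(n3)=-5.173-0.1138j  V(n4)=-5.364+0.01293j
  i(V1)=-0.05762-0.08176j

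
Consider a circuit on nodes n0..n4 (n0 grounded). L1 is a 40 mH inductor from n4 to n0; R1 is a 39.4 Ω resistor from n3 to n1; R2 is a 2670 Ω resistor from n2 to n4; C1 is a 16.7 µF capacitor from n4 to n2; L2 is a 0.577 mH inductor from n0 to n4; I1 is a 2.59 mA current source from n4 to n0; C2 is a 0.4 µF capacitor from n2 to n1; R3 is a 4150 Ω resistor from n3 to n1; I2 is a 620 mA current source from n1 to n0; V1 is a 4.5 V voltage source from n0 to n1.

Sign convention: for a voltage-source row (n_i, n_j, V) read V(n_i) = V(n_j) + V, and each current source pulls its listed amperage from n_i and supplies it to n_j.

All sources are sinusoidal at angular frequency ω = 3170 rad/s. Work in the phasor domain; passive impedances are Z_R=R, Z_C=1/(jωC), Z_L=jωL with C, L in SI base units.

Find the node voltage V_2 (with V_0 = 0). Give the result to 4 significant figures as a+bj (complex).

-0.09542-0.005301j V

Apply KCL at each of the 4 non-ground nodes and solve the resulting linear system.
Node n1: branches {R1, C2, R3, I2, V1} → V_1 = -4.500+0.000j
Node n2: branches {R2, C1, C2} → V_2 = -0.09542-0.005301j
Node n3: branches {R1, R3} → V_3 = -4.500+0.000j
Node n4: branches {L1, R2, C1, L2, I1} → V_4 = 0.01007-0.004682j
Source currents: i(V1)=0.6200-0.005585j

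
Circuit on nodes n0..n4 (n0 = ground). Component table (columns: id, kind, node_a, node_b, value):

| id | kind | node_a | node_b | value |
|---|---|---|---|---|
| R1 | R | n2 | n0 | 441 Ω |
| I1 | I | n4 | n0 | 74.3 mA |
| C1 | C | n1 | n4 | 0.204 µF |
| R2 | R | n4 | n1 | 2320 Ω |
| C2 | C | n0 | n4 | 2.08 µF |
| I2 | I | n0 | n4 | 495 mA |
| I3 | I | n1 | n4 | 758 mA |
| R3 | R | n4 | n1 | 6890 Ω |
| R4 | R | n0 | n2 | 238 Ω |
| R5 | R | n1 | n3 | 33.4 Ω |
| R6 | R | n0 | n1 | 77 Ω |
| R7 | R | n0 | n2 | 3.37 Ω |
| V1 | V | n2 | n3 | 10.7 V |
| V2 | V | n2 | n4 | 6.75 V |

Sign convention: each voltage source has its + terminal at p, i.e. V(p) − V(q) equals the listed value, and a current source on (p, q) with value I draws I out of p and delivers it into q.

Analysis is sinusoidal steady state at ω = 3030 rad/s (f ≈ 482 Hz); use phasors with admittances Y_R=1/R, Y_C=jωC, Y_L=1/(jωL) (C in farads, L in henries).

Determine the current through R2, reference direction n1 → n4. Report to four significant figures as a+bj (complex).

-0.008119+0.0001054j A

Apply KCL at each of the 4 non-ground nodes and solve the resulting linear system.
Node n1: branches {C1, R2, I3, R3, R5, R6} → V_1 = -23.20+0.3216j
Node n2: branches {R1, R4, R7, V1, V2} → V_2 = 2.383+0.07700j
Node n3: branches {R5, V1} → V_3 = -8.317+0.07700j
Node n4: branches {I1, C1, R2, C2, I2, I3, R3, V2} → V_4 = -4.367+0.07700j
Source currents: i(V1)=0.4457-0.007324j, i(V2)=-1.168-0.01602j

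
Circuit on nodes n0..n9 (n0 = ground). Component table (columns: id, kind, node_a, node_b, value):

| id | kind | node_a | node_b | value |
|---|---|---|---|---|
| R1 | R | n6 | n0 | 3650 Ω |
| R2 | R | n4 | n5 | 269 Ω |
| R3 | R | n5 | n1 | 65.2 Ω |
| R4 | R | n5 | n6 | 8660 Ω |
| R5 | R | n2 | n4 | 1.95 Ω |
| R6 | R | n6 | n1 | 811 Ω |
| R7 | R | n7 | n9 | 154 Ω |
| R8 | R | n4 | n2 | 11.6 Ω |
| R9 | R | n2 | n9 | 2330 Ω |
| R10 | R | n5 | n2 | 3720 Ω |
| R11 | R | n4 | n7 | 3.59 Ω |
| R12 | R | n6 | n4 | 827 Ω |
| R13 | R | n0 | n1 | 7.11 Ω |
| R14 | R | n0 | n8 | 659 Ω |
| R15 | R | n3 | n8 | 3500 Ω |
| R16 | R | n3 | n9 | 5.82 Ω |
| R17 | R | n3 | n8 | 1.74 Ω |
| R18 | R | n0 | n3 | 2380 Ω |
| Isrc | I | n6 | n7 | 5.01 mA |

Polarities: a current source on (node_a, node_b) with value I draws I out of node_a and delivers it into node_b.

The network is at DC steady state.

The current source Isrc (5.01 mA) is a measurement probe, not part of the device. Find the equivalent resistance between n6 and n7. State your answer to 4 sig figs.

R_eq = 415.5 Ω

Element admittances at DC:
  Y(R1) = 0.0002740 S between n6,n0
  Y(R2) = 0.003717 S between n4,n5
  Y(R3) = 0.01534 S between n5,n1
  Y(R4) = 0.0001155 S between n5,n6
  Y(R5) = 0.5128 S between n2,n4
  Y(R6) = 0.001233 S between n6,n1
  Y(R7) = 0.006494 S between n7,n9
  Y(R8) = 0.08621 S between n4,n2
  Y(R9) = 0.0004292 S between n2,n9
  Y(R10) = 0.0002688 S between n5,n2
  Y(R11) = 0.2786 S between n4,n7
  Y(R12) = 0.001209 S between n6,n4
  Y(R13) = 0.1406 S between n0,n1
  Y(R14) = 0.001517 S between n0,n8
  Y(R15) = 0.0002857 S between n3,n8
  Y(R16) = 0.1718 S between n3,n9
  Y(R17) = 0.5747 S between n3,n8
  Y(R18) = 0.0004202 S between n0,n3
  Isrc: injects 0.00501 A into n7 (from n6)
Assemble and solve the 9×9 MNA system:
  V(n1)=-0.002727  V(n2)=0.5235  V(n3)=0.4169  V(n4)=0.5238  V(n5)=0.09609  V(n6)=-1.543  V(n7)=0.5390  V(n8)=0.4158  V(n9)=0.4216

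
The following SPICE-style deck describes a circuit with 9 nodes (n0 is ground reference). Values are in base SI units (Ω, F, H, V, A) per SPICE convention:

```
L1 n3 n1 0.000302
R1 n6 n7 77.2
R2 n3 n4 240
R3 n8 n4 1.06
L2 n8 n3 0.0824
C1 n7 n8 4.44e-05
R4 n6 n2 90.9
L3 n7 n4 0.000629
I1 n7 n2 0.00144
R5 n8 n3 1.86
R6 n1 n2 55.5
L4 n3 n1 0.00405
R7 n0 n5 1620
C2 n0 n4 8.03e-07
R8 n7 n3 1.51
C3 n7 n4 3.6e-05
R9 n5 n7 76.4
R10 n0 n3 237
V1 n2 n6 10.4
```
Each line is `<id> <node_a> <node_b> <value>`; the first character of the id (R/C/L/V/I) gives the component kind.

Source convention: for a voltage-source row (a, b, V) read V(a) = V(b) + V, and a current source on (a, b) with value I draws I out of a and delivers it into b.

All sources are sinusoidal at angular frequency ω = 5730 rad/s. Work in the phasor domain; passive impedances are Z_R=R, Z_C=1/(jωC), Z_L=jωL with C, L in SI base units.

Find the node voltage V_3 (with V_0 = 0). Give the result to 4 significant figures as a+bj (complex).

MNA unknowns: 8 node voltages V₁..V_8 plus 1 source current (V1)
L1: Y=0.000-0.5779j on G[3,1]
R1: Y=0.01295+0.000j on G[6,7]
R2: Y=0.004167+0.000j on G[3,4]
R3: Y=0.9434+0.000j on G[8,4]
L2: Y=0.000-0.002118j on G[8,3]
C1: Y=0.000+0.2544j on G[7,8]
R4: Y=0.01100+0.000j on G[6,2]
L3: Y=0.000-0.2775j on G[7,4]
I1: z[7]−=0.00144, z[2]+=0.00144
R5: Y=0.5376+0.000j on G[8,3]
R6: Y=0.01802+0.000j on G[1,2]
L4: Y=0.000-0.04309j on G[3,1]
R7: Y=0.0006173+0.000j on G[0,5]
C2: Y=0.000+0.004601j on G[0,4]
R8: Y=0.6623+0.000j on G[7,3]
C3: Y=0.000+0.2063j on G[7,4]
R9: Y=0.01309+0.000j on G[5,7]
R10: Y=0.004219+0.000j on G[0,3]
V1: row V2−V6=10.4, i_V1 at 2,6
solve → V1=0.002937+0.1362j, V2=4.355+0.09348j, V3=0.001697+0.009911j, V4=-0.01345-0.01144j, V5=-0.09686+0.03253j, V6=-6.045+0.09348j, V7=-0.1014+0.03406j, V8=-0.01690-0.01824j
aux → i_V1=-0.1914+0.0007697j

0.001697+0.009911j V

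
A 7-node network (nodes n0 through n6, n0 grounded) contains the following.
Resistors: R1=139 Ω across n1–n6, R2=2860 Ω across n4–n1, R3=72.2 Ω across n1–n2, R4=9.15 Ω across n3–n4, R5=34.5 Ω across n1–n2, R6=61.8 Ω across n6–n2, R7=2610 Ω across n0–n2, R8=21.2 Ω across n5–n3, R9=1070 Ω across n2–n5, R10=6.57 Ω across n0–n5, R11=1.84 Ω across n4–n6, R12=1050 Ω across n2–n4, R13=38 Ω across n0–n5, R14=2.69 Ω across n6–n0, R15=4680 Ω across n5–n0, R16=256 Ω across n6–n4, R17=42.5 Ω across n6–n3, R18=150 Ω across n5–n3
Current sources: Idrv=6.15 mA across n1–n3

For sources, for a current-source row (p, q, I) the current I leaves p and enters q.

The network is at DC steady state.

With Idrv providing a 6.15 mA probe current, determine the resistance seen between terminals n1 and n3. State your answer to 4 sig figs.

Apply KCL at each of the 6 non-ground nodes and solve the resulting linear system.
Node n1: branches {R1, R2, R3, R5, Idrv} → V_1 = -0.3036
Node n2: branches {R3, R5, R6, R7, R9, R12} → V_2 = -0.2129
Node n3: branches {R4, R8, R17, R18, Idrv} → V_3 = 0.03629
Node n4: branches {R2, R4, R11, R12, R16} → V_4 = 0.002735
Node n5: branches {R8, R9, R10, R13, R15, R18} → V_5 = 0.007515
Node n6: branches {R1, R6, R11, R14, R16, R17} → V_6 = -0.003394

R_eq = 55.26 Ω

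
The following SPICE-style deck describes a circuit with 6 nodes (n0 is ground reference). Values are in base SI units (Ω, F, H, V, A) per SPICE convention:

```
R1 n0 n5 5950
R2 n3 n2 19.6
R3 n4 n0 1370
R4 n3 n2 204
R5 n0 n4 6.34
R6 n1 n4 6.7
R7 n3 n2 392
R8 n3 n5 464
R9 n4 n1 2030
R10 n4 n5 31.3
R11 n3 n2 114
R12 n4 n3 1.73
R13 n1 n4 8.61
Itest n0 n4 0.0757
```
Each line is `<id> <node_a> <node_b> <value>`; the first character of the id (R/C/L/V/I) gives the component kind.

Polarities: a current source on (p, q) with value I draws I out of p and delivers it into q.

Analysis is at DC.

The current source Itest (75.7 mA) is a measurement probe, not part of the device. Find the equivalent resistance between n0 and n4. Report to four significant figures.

Element admittances at DC:
  Y(R1) = 0.0001681 S between n0,n5
  Y(R2) = 0.05102 S between n3,n2
  Y(R3) = 0.0007299 S between n4,n0
  Y(R4) = 0.004902 S between n3,n2
  Y(R5) = 0.1577 S between n0,n4
  Y(R6) = 0.1493 S between n1,n4
  Y(R7) = 0.002551 S between n3,n2
  Y(R8) = 0.002155 S between n3,n5
  Y(R9) = 0.0004926 S between n4,n1
  Y(R10) = 0.03195 S between n4,n5
  Y(R11) = 0.008772 S between n3,n2
  Y(R12) = 0.5780 S between n4,n3
  Y(R13) = 0.1161 S between n1,n4
  Itest: injects 0.0757 A into n4 (from n0)
Assemble and solve the 5×5 MNA system:
  V(n1)=0.4772  V(n2)=0.4772  V(n3)=0.4772  V(n4)=0.4772  V(n5)=0.4749

R_eq = 6.304 Ω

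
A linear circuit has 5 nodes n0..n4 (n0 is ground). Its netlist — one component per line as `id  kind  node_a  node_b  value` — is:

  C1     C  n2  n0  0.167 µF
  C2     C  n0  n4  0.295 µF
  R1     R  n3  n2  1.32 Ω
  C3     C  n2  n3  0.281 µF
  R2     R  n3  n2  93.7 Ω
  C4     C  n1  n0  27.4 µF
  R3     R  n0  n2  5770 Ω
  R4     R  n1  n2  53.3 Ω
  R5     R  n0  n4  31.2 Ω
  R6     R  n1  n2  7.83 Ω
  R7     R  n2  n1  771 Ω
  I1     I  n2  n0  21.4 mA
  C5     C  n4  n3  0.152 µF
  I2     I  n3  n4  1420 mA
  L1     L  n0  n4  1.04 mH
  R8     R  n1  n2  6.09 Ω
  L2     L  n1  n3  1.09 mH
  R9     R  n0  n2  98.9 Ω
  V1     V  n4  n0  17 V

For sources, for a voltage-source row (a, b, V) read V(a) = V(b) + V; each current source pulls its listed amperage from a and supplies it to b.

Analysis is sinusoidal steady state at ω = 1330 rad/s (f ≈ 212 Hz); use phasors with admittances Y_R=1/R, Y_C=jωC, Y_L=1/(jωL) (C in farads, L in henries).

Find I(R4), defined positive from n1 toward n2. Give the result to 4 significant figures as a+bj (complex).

MNA unknowns: 4 node voltages V₁..V_4 plus 1 source current (V1)
C1: Y=0.000+0.0002221j on G[2,0]
C2: Y=0.000+0.0003923j on G[0,4]
R1: Y=0.7576+0.000j on G[3,2]
C3: Y=0.000+0.0003737j on G[2,3]
R2: Y=0.01067+0.000j on G[3,2]
C4: Y=0.000+0.03644j on G[1,0]
R3: Y=0.0001733+0.000j on G[0,2]
R4: Y=0.01876+0.000j on G[1,2]
R5: Y=0.03205+0.000j on G[0,4]
R6: Y=0.1277+0.000j on G[1,2]
R7: Y=0.001297+0.000j on G[2,1]
I1: z[2]−=0.0214, z[0]+=0.0214
C5: Y=0.000+0.0002022j on G[4,3]
I2: z[3]−=1.42, z[4]+=1.42
L1: Y=0.000-0.7230j on G[0,4]
R8: Y=0.1642+0.000j on G[1,2]
L2: Y=0.000-0.6898j on G[1,3]
R9: Y=0.01011+0.000j on G[0,2]
V1: row V4−V0=17, i_V1 at 4,0
solve → V1=-9.598+36.41j, V2=-9.694+34.75j, V3=-9.845+34.53j, V4=17.00+0.000j
aux → i_V1=0.8681+12.28j

0.001794+0.03126j A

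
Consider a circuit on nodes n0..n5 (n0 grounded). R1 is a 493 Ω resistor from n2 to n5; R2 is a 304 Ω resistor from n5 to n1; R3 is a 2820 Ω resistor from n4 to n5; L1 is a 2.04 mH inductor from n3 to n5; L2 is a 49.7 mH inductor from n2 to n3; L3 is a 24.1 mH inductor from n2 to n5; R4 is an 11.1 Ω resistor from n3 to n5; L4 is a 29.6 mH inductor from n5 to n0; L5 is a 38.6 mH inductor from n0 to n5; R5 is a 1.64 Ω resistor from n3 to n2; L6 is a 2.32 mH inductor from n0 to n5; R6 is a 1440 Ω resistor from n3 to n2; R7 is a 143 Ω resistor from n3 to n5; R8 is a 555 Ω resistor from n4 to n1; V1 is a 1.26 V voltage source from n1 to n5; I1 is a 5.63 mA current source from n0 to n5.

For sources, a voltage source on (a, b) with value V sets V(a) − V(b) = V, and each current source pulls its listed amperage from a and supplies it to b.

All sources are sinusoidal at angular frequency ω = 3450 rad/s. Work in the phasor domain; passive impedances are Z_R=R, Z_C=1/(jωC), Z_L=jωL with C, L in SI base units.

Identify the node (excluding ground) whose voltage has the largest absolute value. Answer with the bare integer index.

Element admittances at ω=3450 rad/s:
  Y(R1) = 0.002028+0.000j S between n2,n5
  Y(R2) = 0.003289+0.000j S between n5,n1
  Y(R3) = 0.0003546+0.000j S between n4,n5
  Y(L1) = 0.000-0.1421j S between n3,n5
  Y(L2) = 0.000-0.005832j S between n2,n3
  Y(L3) = 0.000-0.01203j S between n2,n5
  Y(R4) = 0.09009+0.000j S between n3,n5
  Y(L4) = 0.000-0.009792j S between n5,n0
  Y(L5) = 0.000-0.007509j S between n0,n5
  Y(R5) = 0.6098+0.000j S between n3,n2
  Y(L6) = 0.000-0.1249j S between n0,n5
  Y(R6) = 0.0006944+0.000j S between n3,n2
  Y(R7) = 0.006993+0.000j S between n3,n5
  Y(R8) = 0.001802+0.000j S between n4,n1
  V1: constraint V(n1)−V(n5) = 1.26
  I1: injects 0.00563 A into n5 (from n0)
Assemble and solve the 6×6 MNA system:
  V(n1)=1.260+0.03958j  V(n2)=0.000+0.03958j  V(n3)=0.000+0.03958j  V(n4)=1.053+0.03958j  V(n5)=0.000+0.03958j
  i(V1)=-0.004518+0.000j

1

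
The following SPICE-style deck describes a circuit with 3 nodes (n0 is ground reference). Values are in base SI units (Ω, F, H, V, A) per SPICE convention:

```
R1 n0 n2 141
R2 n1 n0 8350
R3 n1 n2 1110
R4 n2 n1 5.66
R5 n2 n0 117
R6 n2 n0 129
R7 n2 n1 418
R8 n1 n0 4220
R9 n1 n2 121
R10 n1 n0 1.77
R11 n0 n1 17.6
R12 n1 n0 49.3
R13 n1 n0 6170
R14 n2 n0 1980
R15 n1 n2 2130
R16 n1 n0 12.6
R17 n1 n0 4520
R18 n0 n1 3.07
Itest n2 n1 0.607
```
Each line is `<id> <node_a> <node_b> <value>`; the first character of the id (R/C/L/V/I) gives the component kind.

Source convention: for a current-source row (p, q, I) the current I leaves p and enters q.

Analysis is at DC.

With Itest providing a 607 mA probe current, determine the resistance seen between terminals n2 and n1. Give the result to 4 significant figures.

R_eq = 4.715 Ω

Apply KCL at each of the 2 non-ground nodes and solve the resulting linear system.
Node n1: branches {R2, R3, R4, R7, R8, R9, R10, R11, R12, R13, R15, R16, R17, R18, Itest} → V_1 = 0.06382
Node n2: branches {R1, R3, R4, R5, R6, R7, R9, R14, R15, Itest} → V_2 = -2.798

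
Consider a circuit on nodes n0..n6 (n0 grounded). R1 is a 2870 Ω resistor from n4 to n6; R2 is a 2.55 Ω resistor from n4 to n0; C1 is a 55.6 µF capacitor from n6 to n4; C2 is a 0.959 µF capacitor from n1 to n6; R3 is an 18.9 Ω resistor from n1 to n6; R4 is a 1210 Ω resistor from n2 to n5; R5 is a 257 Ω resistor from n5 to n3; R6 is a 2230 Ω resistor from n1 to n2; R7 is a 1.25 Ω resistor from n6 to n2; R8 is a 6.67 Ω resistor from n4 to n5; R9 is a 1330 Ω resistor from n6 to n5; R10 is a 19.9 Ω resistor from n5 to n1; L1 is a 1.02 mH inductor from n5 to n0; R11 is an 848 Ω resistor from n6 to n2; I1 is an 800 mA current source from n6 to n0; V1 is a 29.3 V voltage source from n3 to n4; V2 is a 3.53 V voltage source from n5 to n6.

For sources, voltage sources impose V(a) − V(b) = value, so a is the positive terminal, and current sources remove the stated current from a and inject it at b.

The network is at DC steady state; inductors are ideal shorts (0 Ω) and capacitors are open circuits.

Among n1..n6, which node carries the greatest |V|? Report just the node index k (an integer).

3

Apply KCL at each of the 6 non-ground nodes and solve the resulting linear system.
Node n1: branches {C2, R3, R6, R10} → V_1 = -1.818
Node n2: branches {R4, R6, R7, R11} → V_2 = -3.525
Node n3: branches {R5, V1} → V_3 = 29.09
Node n4: branches {R1, R2, C1, R8, V1} → V_4 = -0.2109
Node n5: branches {R4, R5, R8, R9, R10, L1, V2} → V_5 = 0.000
Node n6: branches {R1, C1, C2, R3, R7, R9, R11, I1, V2} → V_6 = -3.530
Source currents: i(L1)=-0.7173, i(V1)=-0.1132, i(V2)=0.7019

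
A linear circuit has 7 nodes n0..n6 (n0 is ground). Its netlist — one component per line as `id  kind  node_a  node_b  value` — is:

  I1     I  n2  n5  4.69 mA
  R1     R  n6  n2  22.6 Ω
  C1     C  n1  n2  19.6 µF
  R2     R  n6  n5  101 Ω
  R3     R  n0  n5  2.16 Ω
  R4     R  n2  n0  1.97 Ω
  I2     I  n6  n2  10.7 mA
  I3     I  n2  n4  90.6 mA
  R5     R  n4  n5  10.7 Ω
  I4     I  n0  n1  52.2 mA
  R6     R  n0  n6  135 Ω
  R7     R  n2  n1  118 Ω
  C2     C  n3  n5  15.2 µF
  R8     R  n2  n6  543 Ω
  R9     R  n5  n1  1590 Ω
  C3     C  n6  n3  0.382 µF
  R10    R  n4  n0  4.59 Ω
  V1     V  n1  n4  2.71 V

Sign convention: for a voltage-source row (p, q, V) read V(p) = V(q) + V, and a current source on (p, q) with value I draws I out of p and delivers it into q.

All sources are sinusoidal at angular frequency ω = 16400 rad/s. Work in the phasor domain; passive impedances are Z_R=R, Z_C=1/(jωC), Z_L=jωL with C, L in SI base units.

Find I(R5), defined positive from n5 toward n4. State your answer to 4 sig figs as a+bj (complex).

Apply KCL at each of the 6 non-ground nodes and solve the resulting linear system.
Node n1: branches {C1, I4, R7, R9, V1} → V_1 = 1.610-0.9162j
Node n2: branches {I1, R1, C1, R4, I2, I3, R7, R8} → V_2 = 0.7242+0.5174j
Node n3: branches {C2, C3} → V_3 = -0.1562-0.1301j
Node n4: branches {I3, R5, R10, V1} → V_4 = -1.100-0.9162j
Node n5: branches {I1, R2, R3, R5, C2, R9} → V_5 = -0.1695-0.1409j
Node n6: branches {R1, R2, I2, R6, R8, C3} → V_6 = 0.3739+0.3017j
Source currents: i(V1)=-0.4172-0.2721j

0.08697+0.07246j A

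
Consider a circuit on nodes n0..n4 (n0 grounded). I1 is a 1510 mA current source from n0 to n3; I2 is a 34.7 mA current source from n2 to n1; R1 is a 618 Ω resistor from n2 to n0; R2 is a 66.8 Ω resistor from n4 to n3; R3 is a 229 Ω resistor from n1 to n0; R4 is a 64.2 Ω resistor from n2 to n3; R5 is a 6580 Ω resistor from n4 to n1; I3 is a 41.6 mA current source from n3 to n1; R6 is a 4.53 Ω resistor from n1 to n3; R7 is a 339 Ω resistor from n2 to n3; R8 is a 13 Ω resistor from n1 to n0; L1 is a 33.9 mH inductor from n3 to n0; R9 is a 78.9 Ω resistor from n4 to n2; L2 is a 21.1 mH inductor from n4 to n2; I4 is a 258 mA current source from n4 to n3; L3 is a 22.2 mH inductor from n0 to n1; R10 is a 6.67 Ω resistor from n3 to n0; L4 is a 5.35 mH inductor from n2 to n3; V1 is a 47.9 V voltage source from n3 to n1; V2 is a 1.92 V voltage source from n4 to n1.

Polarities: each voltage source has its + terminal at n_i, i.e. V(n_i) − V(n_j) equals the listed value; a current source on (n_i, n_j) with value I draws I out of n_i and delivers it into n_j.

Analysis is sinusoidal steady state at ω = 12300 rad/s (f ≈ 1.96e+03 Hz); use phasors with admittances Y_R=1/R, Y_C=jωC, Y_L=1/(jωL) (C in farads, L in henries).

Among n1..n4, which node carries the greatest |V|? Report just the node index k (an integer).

1

Element admittances at ω=12300 rad/s:
  I1: injects 1.51 A into n3 (from n0)
  I2: injects 0.0347 A into n1 (from n2)
  Y(R1) = 0.001618+0.000j S between n2,n0
  Y(R2) = 0.01497+0.000j S between n4,n3
  Y(R3) = 0.004367+0.000j S between n1,n0
  Y(R4) = 0.01558+0.000j S between n2,n3
  Y(R5) = 0.0001520+0.000j S between n4,n1
  I3: injects 0.0416 A into n1 (from n3)
  Y(R6) = 0.2208+0.000j S between n1,n3
  Y(R7) = 0.002950+0.000j S between n2,n3
  Y(R8) = 0.07692+0.000j S between n1,n0
  Y(L1) = 0.000-0.002398j S between n3,n0
  Y(R9) = 0.01267+0.000j S between n4,n2
  Y(L2) = 0.000-0.003853j S between n4,n2
  I4: injects 0.258 A into n3 (from n4)
  Y(L3) = 0.000-0.003662j S between n0,n1
  Y(R10) = 0.1499+0.000j S between n3,n0
  Y(L4) = 0.000-0.01520j S between n2,n3
  V1: constraint V(n3)−V(n1) = 47.9
  V2: constraint V(n4)−V(n1) = 1.92
Assemble and solve the 6×6 MNA system:
  V(n1)=-24.57-0.1140j  V(n2)=6.052-4.740j  V(n3)=23.33-0.1140j  V(n4)=-22.65-0.1140j
  i(V1)=-13.42+0.2499j  i(V2)=0.7760-0.1692j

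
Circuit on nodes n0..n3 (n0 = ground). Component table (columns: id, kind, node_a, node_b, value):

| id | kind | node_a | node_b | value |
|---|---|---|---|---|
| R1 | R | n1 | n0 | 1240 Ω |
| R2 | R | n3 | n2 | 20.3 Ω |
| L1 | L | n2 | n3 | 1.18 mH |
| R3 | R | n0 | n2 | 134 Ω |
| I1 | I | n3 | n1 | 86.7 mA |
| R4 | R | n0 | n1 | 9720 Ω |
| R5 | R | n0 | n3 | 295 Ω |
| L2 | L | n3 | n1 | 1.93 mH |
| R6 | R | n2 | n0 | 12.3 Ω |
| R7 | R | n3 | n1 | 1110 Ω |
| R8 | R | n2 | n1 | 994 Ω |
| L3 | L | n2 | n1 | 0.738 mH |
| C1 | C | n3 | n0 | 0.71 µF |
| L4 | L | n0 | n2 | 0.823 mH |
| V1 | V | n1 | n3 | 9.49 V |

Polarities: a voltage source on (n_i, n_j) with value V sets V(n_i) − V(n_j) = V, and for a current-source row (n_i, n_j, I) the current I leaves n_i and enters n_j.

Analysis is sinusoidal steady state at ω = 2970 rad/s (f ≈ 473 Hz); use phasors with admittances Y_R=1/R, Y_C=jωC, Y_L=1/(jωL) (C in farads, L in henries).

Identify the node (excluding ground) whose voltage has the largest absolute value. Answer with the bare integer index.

3

Apply KCL at each of the 3 non-ground nodes and solve the resulting linear system.
Node n1: branches {R1, I1, R4, L2, R7, R8, L3, V1} → V_1 = 3.650+0.4514j
Node n2: branches {R2, L1, R3, R6, R8, L3, L4} → V_2 = -0.01539+0.04595j
Node n3: branches {R2, L1, I1, R5, L2, R7, C1, V1} → V_3 = -5.840+0.4514j
Source currents: i(V1)=-0.1138+3.327j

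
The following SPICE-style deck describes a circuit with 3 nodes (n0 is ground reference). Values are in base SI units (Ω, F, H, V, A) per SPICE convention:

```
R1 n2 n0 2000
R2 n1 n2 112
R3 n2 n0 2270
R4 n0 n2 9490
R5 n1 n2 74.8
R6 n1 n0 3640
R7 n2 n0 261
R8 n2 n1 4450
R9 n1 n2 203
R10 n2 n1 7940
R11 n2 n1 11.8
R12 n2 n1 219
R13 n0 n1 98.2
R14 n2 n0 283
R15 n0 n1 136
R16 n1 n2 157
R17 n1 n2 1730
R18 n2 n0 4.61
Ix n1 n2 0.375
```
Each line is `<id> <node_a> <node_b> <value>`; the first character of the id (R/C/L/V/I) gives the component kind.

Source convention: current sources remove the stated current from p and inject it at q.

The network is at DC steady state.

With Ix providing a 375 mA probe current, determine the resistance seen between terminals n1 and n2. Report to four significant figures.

R_eq = 7.126 Ω

Element admittances at DC:
  Y(R1) = 0.0005000 S between n2,n0
  Y(R2) = 0.008929 S between n1,n2
  Y(R3) = 0.0004405 S between n2,n0
  Y(R4) = 0.0001054 S between n0,n2
  Y(R5) = 0.01337 S between n1,n2
  Y(R6) = 0.0002747 S between n1,n0
  Y(R7) = 0.003831 S between n2,n0
  Y(R8) = 0.0002247 S between n2,n1
  Y(R9) = 0.004926 S between n1,n2
  Y(R10) = 0.0001259 S between n2,n1
  Y(R11) = 0.08475 S between n2,n1
  Y(R12) = 0.004566 S between n2,n1
  Y(R13) = 0.01018 S between n0,n1
  Y(R14) = 0.003534 S between n2,n0
  Y(R15) = 0.007353 S between n0,n1
  Y(R16) = 0.006369 S between n1,n2
  Y(R17) = 0.0005780 S between n1,n2
  Y(R18) = 0.2169 S between n2,n0
  Ix: injects 0.375 A into n2 (from n1)
Assemble and solve the 2×2 MNA system:
  V(n1)=-2.476  V(n2)=0.1957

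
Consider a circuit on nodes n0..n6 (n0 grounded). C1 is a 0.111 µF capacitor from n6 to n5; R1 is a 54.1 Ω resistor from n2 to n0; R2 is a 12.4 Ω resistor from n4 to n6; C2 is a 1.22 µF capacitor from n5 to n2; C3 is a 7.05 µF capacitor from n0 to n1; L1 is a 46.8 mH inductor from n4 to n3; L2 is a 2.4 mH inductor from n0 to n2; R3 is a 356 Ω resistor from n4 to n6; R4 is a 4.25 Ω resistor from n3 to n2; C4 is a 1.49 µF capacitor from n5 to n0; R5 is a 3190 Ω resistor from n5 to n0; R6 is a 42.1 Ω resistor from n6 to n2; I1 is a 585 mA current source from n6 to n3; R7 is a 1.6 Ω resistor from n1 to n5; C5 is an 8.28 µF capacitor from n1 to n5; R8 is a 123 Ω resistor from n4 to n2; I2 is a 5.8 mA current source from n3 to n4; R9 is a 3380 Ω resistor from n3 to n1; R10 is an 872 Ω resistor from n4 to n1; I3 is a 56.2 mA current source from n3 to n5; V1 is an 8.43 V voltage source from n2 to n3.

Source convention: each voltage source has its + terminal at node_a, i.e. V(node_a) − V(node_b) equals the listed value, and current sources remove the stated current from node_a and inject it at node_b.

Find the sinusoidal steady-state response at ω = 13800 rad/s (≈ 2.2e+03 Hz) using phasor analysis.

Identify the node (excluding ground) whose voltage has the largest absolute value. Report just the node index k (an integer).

6

Element admittances at ω=13800 rad/s:
  Y(C1) = 0.000+0.001532j S between n6,n5
  Y(R1) = 0.01848+0.000j S between n2,n0
  Y(R2) = 0.08065+0.000j S between n4,n6
  Y(C2) = 0.000+0.01684j S between n5,n2
  Y(C3) = 0.000+0.09729j S between n0,n1
  Y(L1) = 0.000-0.001548j S between n4,n3
  Y(L2) = 0.000-0.03019j S between n0,n2
  Y(R3) = 0.002809+0.000j S between n4,n6
  Y(R4) = 0.2353+0.000j S between n3,n2
  Y(C4) = 0.000+0.02056j S between n5,n0
  Y(R5) = 0.0003135+0.000j S between n5,n0
  Y(R6) = 0.02375+0.000j S between n6,n2
  I1: injects 0.585 A into n3 (from n6)
  Y(R7) = 0.6250+0.000j S between n1,n5
  Y(C5) = 0.000+0.1143j S between n1,n5
  Y(R8) = 0.008130+0.000j S between n4,n2
  I2: injects 0.0058 A into n4 (from n3)
  Y(R9) = 0.0002959+0.000j S between n3,n1
  Y(R10) = 0.001147+0.000j S between n4,n1
  I3: injects 0.0562 A into n5 (from n3)
  V1: constraint V(n2)−V(n3) = 8.43
Assemble and solve the 7×7 MNA system:
  V(n1)=-0.4195-0.2067j  V(n2)=-1.547+0.09186j  V(n3)=-9.977+0.09186j  V(n4)=-17.67+0.4740j  V(n5)=-0.3651-0.2833j  V(n6)=-19.54+0.6633j
  i(V1)=-2.510-0.01183j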